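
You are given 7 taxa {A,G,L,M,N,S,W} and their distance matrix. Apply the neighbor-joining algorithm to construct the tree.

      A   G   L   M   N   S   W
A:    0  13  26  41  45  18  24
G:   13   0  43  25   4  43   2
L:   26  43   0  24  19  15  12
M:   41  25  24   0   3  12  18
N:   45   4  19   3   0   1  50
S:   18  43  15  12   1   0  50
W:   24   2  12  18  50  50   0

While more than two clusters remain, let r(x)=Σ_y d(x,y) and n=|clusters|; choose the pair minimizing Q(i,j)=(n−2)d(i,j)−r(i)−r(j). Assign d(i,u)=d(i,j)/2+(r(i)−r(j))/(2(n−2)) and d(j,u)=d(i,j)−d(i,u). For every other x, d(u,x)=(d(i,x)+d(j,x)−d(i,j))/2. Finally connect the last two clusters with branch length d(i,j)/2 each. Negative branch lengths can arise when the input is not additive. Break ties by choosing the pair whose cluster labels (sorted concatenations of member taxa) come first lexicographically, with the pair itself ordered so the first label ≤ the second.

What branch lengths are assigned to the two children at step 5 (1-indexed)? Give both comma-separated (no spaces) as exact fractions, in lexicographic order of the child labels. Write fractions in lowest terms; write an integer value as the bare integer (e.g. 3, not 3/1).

119/32,137/32

iteration 1: select G,W (d=2, Q=-276); attach at lengths (-8/5, 18/5); label the merged cluster GW
  updated: d(A,GW)=35/2, d(GW,L)=53/2, d(GW,M)=41/2, d(GW,N)=26, d(GW,S)=91/2
iteration 2: select A,GW (d=35/2, Q=-427/2); attach at lengths (163/16, 117/16); label the merged cluster AGW
  updated: d(AGW,L)=35/2, d(AGW,M)=22, d(AGW,N)=107/4, d(AGW,S)=23
iteration 3: select AGW,L (d=35/2, Q=-449/4); attach at lengths (265/24, 155/24); label the merged cluster AGLW
  updated: d(AGLW,M)=57/4, d(AGLW,N)=113/8, d(AGLW,S)=41/4
iteration 4: select AGLW,S (d=41/4, Q=-331/8); attach at lengths (287/32, 41/32); label the merged cluster AGLSW
  updated: d(AGLSW,M)=8, d(AGLSW,N)=39/16
iteration 5: select AGLSW,M (d=8, Q=-215/16); attach at lengths (119/32, 137/32); label the merged cluster AGLMSW
  updated: d(AGLMSW,N)=-41/32
iteration 6: select AGLMSW,N (d=-41/32); attach at lengths (-41/64, -41/64); label the merged cluster AGLMNSW
final tree: (((((A:163/16,(G:-8/5,W:18/5):117/16):265/24,L:155/24):287/32,S:41/32):119/32,M:137/32):-41/64,N:-41/64)
total length: 1727/32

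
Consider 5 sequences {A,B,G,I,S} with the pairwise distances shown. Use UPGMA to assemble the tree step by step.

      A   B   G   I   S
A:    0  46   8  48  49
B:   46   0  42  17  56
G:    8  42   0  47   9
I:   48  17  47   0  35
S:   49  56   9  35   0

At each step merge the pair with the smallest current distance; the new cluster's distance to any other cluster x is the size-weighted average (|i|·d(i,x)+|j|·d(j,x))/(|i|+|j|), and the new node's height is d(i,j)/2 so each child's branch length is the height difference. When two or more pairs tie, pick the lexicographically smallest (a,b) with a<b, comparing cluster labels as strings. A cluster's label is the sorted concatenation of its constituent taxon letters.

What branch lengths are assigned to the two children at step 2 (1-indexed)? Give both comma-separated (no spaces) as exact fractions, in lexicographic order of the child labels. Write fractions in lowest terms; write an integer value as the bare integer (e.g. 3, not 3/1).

1. join A+G (d=8) ⇒ AG; edges |A|=4, |G|=4
  updated: d(AG,B)=44, d(AG,I)=95/2, d(AG,S)=29
2. join B+I (d=17) ⇒ BI; edges |B|=17/2, |I|=17/2
  updated: d(AG,BI)=183/4, d(BI,S)=91/2
3. join AG+S (d=29) ⇒ AGS; edges |AG|=21/2, |S|=29/2
  updated: d(AGS,BI)=137/3
4. join AGS+BI (d=137/3) ⇒ ABGIS; edges |AGS|=25/3, |BI|=43/3
final tree: (((A:4,G:4):21/2,S:29/2):25/3,(B:17/2,I:17/2):43/3)
total length: 218/3

17/2,17/2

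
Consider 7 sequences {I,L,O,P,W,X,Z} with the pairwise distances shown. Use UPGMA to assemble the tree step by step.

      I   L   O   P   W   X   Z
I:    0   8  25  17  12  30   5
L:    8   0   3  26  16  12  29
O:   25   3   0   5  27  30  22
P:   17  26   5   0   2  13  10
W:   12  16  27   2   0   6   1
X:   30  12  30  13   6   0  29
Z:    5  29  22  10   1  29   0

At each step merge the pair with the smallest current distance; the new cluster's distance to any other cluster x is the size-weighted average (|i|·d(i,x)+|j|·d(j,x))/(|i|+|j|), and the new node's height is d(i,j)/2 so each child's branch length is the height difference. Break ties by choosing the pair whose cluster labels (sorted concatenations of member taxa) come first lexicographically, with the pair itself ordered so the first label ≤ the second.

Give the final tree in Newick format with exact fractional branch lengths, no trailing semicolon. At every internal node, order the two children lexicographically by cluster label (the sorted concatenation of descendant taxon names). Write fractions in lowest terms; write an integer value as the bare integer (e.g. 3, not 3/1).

1. join W+Z (d=1) ⇒ WZ; edges |W|=1/2, |Z|=1/2
  updated: d(I,WZ)=17/2, d(L,WZ)=45/2, d(O,WZ)=49/2, d(P,WZ)=6, d(WZ,X)=35/2
2. join L+O (d=3) ⇒ LO; edges |L|=3/2, |O|=3/2
  updated: d(I,LO)=33/2, d(LO,P)=31/2, d(LO,WZ)=47/2, d(LO,X)=21
3. join P+WZ (d=6) ⇒ PWZ; edges |P|=3, |WZ|=5/2
  updated: d(I,PWZ)=34/3, d(LO,PWZ)=125/6, d(PWZ,X)=16
4. join I+PWZ (d=34/3) ⇒ IPWZ; edges |I|=17/3, |PWZ|=8/3
  updated: d(IPWZ,LO)=79/4, d(IPWZ,X)=39/2
5. join IPWZ+X (d=39/2) ⇒ IPWXZ; edges |IPWZ|=49/12, |X|=39/4
  updated: d(IPWXZ,LO)=20
6. join IPWXZ+LO (d=20) ⇒ ILOPWXZ; edges |IPWXZ|=1/4, |LO|=17/2
final tree: (((I:17/3,(P:3,(W:1/2,Z:1/2):5/2):8/3):49/12,X:39/4):1/4,(L:3/2,O:3/2):17/2)
total length: 485/12

(((I:17/3,(P:3,(W:1/2,Z:1/2):5/2):8/3):49/12,X:39/4):1/4,(L:3/2,O:3/2):17/2)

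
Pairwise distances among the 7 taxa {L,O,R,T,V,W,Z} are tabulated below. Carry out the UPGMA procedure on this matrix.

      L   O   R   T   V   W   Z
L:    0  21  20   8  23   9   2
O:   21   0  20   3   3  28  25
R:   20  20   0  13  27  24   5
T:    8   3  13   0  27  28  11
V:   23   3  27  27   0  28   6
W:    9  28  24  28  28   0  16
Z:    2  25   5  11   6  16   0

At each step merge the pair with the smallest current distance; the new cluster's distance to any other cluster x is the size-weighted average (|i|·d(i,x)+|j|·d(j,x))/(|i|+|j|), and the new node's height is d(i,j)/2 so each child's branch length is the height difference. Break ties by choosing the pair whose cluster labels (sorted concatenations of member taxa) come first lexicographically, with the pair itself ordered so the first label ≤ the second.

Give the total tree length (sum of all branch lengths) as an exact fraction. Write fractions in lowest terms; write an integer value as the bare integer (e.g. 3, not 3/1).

177/4

iteration 1: select L,Z (d=2); attach at lengths (1, 1); label the merged cluster LZ
  updated: d(LZ,O)=23, d(LZ,R)=25/2, d(LZ,T)=19/2, d(LZ,V)=29/2, d(LZ,W)=25/2
iteration 2: select O,T (d=3); attach at lengths (3/2, 3/2); label the merged cluster OT
  updated: d(LZ,OT)=65/4, d(OT,R)=33/2, d(OT,V)=15, d(OT,W)=28
iteration 3: select LZ,R (d=25/2); attach at lengths (21/4, 25/4); label the merged cluster LRZ
  updated: d(LRZ,OT)=49/3, d(LRZ,V)=56/3, d(LRZ,W)=49/3
iteration 4: select OT,V (d=15); attach at lengths (6, 15/2); label the merged cluster OTV
  updated: d(LRZ,OTV)=154/9, d(OTV,W)=28
iteration 5: select LRZ,W (d=49/3); attach at lengths (23/12, 49/6); label the merged cluster LRWZ
  updated: d(LRWZ,OTV)=119/6
iteration 6: select LRWZ,OTV (d=119/6); attach at lengths (7/4, 29/12); label the merged cluster LORTVWZ
final tree: ((((L:1,Z:1):21/4,R:25/4):23/12,W:49/6):7/4,((O:3/2,T:3/2):6,V:15/2):29/12)
total length: 177/4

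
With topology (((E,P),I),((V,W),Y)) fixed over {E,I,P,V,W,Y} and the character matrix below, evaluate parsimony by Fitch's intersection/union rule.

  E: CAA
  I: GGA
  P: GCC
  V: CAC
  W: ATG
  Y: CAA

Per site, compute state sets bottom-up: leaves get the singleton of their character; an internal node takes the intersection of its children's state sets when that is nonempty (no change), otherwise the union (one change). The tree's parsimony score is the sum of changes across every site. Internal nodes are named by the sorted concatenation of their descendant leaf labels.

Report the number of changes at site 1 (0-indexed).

[col 0] EP: children E:{C}, P:{G} ∪→ {C,G}; cost 1
[col 0] EIP: children EP:{C,G}, I:{G} ∩→ {G}; cost 0
[col 0] VW: children V:{C}, W:{A} ∪→ {A,C}; cost 1
[col 0] VWY: children VW:{A,C}, Y:{C} ∩→ {C}; cost 0
[col 0] EIPVWY: children EIP:{G}, VWY:{C} ∪→ {C,G}; cost 1
[col 1] EP: children E:{A}, P:{C} ∪→ {A,C}; cost 1
[col 1] EIP: children EP:{A,C}, I:{G} ∪→ {A,C,G}; cost 1
[col 1] VW: children V:{A}, W:{T} ∪→ {A,T}; cost 1
[col 1] VWY: children VW:{A,T}, Y:{A} ∩→ {A}; cost 0
[col 1] EIPVWY: children EIP:{A,C,G}, VWY:{A} ∩→ {A}; cost 0
[col 2] EP: children E:{A}, P:{C} ∪→ {A,C}; cost 1
[col 2] EIP: children EP:{A,C}, I:{A} ∩→ {A}; cost 0
[col 2] VW: children V:{C}, W:{G} ∪→ {C,G}; cost 1
[col 2] VWY: children VW:{C,G}, Y:{A} ∪→ {A,C,G}; cost 1
[col 2] EIPVWY: children EIP:{A}, VWY:{A,C,G} ∩→ {A}; cost 0
per-site changes: [3, 3, 3]; total = 9

3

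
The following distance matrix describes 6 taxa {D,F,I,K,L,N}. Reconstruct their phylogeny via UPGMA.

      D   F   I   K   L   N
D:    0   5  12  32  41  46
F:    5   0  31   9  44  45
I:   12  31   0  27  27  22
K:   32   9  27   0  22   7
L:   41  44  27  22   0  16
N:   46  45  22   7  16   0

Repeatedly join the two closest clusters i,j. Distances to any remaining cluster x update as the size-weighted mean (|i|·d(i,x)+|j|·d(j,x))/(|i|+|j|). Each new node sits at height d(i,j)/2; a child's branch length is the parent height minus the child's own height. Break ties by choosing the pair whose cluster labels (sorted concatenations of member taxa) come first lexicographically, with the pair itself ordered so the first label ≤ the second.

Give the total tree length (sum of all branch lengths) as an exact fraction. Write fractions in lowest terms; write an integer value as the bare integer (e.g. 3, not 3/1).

2117/36

iteration 1: select D,F (d=5); attach at lengths (5/2, 5/2); label the merged cluster DF
  updated: d(DF,I)=43/2, d(DF,K)=41/2, d(DF,L)=85/2, d(DF,N)=91/2
iteration 2: select K,N (d=7); attach at lengths (7/2, 7/2); label the merged cluster KN
  updated: d(DF,KN)=33, d(I,KN)=49/2, d(KN,L)=19
iteration 3: select KN,L (d=19); attach at lengths (6, 19/2); label the merged cluster KLN
  updated: d(DF,KLN)=217/6, d(I,KLN)=76/3
iteration 4: select DF,I (d=43/2); attach at lengths (33/4, 43/4); label the merged cluster DFI
  updated: d(DFI,KLN)=293/9
iteration 5: select DFI,KLN (d=293/9); attach at lengths (199/36, 61/9); label the merged cluster DFIKLN
final tree: (((D:5/2,F:5/2):33/4,I:43/4):199/36,((K:7/2,N:7/2):6,L:19/2):61/9)
total length: 2117/36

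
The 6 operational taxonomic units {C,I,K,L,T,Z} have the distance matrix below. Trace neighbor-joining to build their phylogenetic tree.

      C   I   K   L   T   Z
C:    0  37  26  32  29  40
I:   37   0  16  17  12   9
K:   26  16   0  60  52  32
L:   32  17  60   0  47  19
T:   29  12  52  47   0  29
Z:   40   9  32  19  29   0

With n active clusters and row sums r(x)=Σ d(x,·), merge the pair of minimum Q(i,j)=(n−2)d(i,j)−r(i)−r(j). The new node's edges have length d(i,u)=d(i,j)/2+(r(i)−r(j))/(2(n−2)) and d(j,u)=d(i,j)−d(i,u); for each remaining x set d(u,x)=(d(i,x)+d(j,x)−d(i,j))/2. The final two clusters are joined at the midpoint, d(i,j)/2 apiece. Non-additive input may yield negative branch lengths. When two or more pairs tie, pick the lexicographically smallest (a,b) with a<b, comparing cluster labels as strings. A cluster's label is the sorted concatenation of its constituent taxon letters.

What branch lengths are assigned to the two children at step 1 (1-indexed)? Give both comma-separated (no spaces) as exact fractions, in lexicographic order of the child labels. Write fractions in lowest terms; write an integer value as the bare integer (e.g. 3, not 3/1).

41/4,63/4

iteration 1: select C,K (d=26, Q=-246); attach at lengths (41/4, 63/4); label the merged cluster CK
  updated: d(CK,I)=27/2, d(CK,L)=33, d(CK,T)=55/2, d(CK,Z)=23
iteration 2: select L,Z (d=19, Q=-139); attach at lengths (31/2, 7/2); label the merged cluster LZ
  updated: d(CK,LZ)=37/2, d(I,LZ)=7/2, d(LZ,T)=57/2
iteration 3: select CK,LZ (d=37/2, Q=-73); attach at lengths (23/2, 7); label the merged cluster CKLZ
  updated: d(CKLZ,I)=-3/4, d(CKLZ,T)=75/4
iteration 4: select CKLZ,I (d=-3/4, Q=-30); attach at lengths (3, -15/4); label the merged cluster CIKLZ
  updated: d(CIKLZ,T)=63/4
iteration 5: select CIKLZ,T (d=63/4); attach at lengths (63/8, 63/8); label the merged cluster CIKLTZ
final tree: ((((C:41/4,K:63/4):23/2,(L:31/2,Z:7/2):7):3,I:-15/4):63/8,T:63/8)
total length: 157/2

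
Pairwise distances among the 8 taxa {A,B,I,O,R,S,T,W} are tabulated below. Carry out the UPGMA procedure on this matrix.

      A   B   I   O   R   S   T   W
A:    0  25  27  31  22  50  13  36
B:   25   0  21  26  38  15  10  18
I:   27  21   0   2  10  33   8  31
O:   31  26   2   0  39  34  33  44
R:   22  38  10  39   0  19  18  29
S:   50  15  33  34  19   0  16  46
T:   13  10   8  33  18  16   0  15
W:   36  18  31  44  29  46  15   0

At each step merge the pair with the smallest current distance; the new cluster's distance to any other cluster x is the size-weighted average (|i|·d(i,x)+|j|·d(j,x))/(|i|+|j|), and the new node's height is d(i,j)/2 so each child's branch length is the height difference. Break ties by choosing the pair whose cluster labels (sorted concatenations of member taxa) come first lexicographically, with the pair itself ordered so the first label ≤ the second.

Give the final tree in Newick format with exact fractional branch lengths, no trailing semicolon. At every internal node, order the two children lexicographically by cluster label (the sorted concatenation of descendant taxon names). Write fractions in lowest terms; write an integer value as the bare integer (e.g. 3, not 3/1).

step 1: merge (I,O) at d=2; branch lengths I→1, O→1; new cluster IO
  updated: d(A,IO)=29, d(B,IO)=47/2, d(IO,R)=49/2, d(IO,S)=67/2, d(IO,T)=41/2, d(IO,W)=75/2
step 2: merge (B,T) at d=10; branch lengths B→5, T→5; new cluster BT
  updated: d(A,BT)=19, d(BT,IO)=22, d(BT,R)=28, d(BT,S)=31/2, d(BT,W)=33/2
step 3: merge (BT,S) at d=31/2; branch lengths BT→11/4, S→31/4; new cluster BST
  updated: d(A,BST)=88/3, d(BST,IO)=155/6, d(BST,R)=25, d(BST,W)=79/3
step 4: merge (A,R) at d=22; branch lengths A→11, R→11; new cluster AR
  updated: d(AR,BST)=163/6, d(AR,IO)=107/4, d(AR,W)=65/2
step 5: merge (BST,IO) at d=155/6; branch lengths BST→31/6, IO→143/12; new cluster BIOST
  updated: d(AR,BIOST)=27, d(BIOST,W)=154/5
step 6: merge (AR,BIOST) at d=27; branch lengths AR→5/2, BIOST→7/12; new cluster ABIORST
  updated: d(ABIORST,W)=219/7
step 7: merge (ABIORST,W) at d=219/7; branch lengths ABIORST→15/7, W→219/14; new cluster ABIORSTW
final tree: (((A:11,R:11):5/2,(((B:5,T:5):11/4,S:31/4):31/6,(I:1,O:1):143/12):7/12):15/7,W:219/14)
total length: 3463/42

(((A:11,R:11):5/2,(((B:5,T:5):11/4,S:31/4):31/6,(I:1,O:1):143/12):7/12):15/7,W:219/14)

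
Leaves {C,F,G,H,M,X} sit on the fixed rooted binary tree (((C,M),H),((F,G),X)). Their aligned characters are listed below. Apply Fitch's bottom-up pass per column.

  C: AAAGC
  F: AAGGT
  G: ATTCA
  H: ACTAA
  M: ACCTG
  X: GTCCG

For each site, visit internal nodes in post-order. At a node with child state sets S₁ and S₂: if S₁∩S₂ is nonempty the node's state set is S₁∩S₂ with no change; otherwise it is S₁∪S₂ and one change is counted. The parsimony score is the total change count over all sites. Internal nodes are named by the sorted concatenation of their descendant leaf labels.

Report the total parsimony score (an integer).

16

site 0, node CM: C={A} ∩ M={A} → {A} (+0)
site 0, node CHM: CM={A} ∩ H={A} → {A} (+0)
site 0, node FG: F={A} ∩ G={A} → {A} (+0)
site 0, node FGX: FG={A} ∪ X={G} → {A,G} (+1)
site 0, node CFGHMX: CHM={A} ∩ FGX={A,G} → {A} (+0)
site 1, node CM: C={A} ∪ M={C} → {A,C} (+1)
site 1, node CHM: CM={A,C} ∩ H={C} → {C} (+0)
site 1, node FG: F={A} ∪ G={T} → {A,T} (+1)
site 1, node FGX: FG={A,T} ∩ X={T} → {T} (+0)
site 1, node CFGHMX: CHM={C} ∪ FGX={T} → {C,T} (+1)
site 2, node CM: C={A} ∪ M={C} → {A,C} (+1)
site 2, node CHM: CM={A,C} ∪ H={T} → {A,C,T} (+1)
site 2, node FG: F={G} ∪ G={T} → {G,T} (+1)
site 2, node FGX: FG={G,T} ∪ X={C} → {C,G,T} (+1)
site 2, node CFGHMX: CHM={A,C,T} ∩ FGX={C,G,T} → {C,T} (+0)
site 3, node CM: C={G} ∪ M={T} → {G,T} (+1)
site 3, node CHM: CM={G,T} ∪ H={A} → {A,G,T} (+1)
site 3, node FG: F={G} ∪ G={C} → {C,G} (+1)
site 3, node FGX: FG={C,G} ∩ X={C} → {C} (+0)
site 3, node CFGHMX: CHM={A,G,T} ∪ FGX={C} → {A,C,G,T} (+1)
site 4, node CM: C={C} ∪ M={G} → {C,G} (+1)
site 4, node CHM: CM={C,G} ∪ H={A} → {A,C,G} (+1)
site 4, node FG: F={T} ∪ G={A} → {A,T} (+1)
site 4, node FGX: FG={A,T} ∪ X={G} → {A,G,T} (+1)
site 4, node CFGHMX: CHM={A,C,G} ∩ FGX={A,G,T} → {A,G} (+0)
per-site changes: [1, 3, 4, 4, 4]; total = 16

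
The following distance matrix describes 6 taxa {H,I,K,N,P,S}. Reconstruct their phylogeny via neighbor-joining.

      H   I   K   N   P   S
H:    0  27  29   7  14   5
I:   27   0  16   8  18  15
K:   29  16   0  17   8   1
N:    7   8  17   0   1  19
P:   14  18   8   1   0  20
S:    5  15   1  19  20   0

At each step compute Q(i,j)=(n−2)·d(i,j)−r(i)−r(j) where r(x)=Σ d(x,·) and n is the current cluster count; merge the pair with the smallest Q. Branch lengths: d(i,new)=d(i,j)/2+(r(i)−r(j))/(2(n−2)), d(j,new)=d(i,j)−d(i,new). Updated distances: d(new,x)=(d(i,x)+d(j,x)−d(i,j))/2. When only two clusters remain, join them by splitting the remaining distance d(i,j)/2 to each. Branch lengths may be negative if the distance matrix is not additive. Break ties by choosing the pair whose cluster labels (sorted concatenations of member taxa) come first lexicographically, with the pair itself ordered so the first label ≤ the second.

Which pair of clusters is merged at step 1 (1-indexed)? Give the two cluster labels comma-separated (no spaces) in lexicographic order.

step 1: merge (K,S) at d=1, Q=-127; branch lengths K→15/8, S→-7/8; new cluster KS
  updated: d(H,KS)=33/2, d(I,KS)=15, d(KS,N)=35/2, d(KS,P)=27/2
step 2: merge (I,KS) at d=15, Q=-171/2; branch lengths I→101/12, KS→79/12; new cluster IKS
  updated: d(H,IKS)=57/4, d(IKS,N)=21/4, d(IKS,P)=33/4
step 3: merge (H,IKS) at d=57/4, Q=-69/2; branch lengths H→9, IKS→21/4; new cluster HIKS
  updated: d(HIKS,N)=-1, d(HIKS,P)=4
step 4: merge (HIKS,N) at d=-1, Q=-4; branch lengths HIKS→1, N→-2; new cluster HIKNS
  updated: d(HIKNS,P)=3
step 5: merge (HIKNS,P) at d=3; branch lengths HIKNS→3/2, P→3/2; new cluster HIKNPS
final tree: (((H:9,(I:101/12,(K:15/8,S:-7/8):79/12):21/4):1,N:-2):3/2,P:3/2)
total length: 129/4

K,S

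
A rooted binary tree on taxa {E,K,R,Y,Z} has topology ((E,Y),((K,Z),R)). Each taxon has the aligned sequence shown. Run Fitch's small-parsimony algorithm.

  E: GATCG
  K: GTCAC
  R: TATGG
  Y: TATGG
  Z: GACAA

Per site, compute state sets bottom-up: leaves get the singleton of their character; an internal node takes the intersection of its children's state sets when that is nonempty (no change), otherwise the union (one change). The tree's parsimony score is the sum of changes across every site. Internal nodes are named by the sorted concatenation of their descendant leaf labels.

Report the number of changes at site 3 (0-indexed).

site 0, node EY: E={G} ∪ Y={T} → {G,T} (+1)
site 0, node KZ: K={G} ∩ Z={G} → {G} (+0)
site 0, node KRZ: KZ={G} ∪ R={T} → {G,T} (+1)
site 0, node EKRYZ: EY={G,T} ∩ KRZ={G,T} → {G,T} (+0)
site 1, node EY: E={A} ∩ Y={A} → {A} (+0)
site 1, node KZ: K={T} ∪ Z={A} → {A,T} (+1)
site 1, node KRZ: KZ={A,T} ∩ R={A} → {A} (+0)
site 1, node EKRYZ: EY={A} ∩ KRZ={A} → {A} (+0)
site 2, node EY: E={T} ∩ Y={T} → {T} (+0)
site 2, node KZ: K={C} ∩ Z={C} → {C} (+0)
site 2, node KRZ: KZ={C} ∪ R={T} → {C,T} (+1)
site 2, node EKRYZ: EY={T} ∩ KRZ={C,T} → {T} (+0)
site 3, node EY: E={C} ∪ Y={G} → {C,G} (+1)
site 3, node KZ: K={A} ∩ Z={A} → {A} (+0)
site 3, node KRZ: KZ={A} ∪ R={G} → {A,G} (+1)
site 3, node EKRYZ: EY={C,G} ∩ KRZ={A,G} → {G} (+0)
site 4, node EY: E={G} ∩ Y={G} → {G} (+0)
site 4, node KZ: K={C} ∪ Z={A} → {A,C} (+1)
site 4, node KRZ: KZ={A,C} ∪ R={G} → {A,C,G} (+1)
site 4, node EKRYZ: EY={G} ∩ KRZ={A,C,G} → {G} (+0)
per-site changes: [2, 1, 1, 2, 2]; total = 8

2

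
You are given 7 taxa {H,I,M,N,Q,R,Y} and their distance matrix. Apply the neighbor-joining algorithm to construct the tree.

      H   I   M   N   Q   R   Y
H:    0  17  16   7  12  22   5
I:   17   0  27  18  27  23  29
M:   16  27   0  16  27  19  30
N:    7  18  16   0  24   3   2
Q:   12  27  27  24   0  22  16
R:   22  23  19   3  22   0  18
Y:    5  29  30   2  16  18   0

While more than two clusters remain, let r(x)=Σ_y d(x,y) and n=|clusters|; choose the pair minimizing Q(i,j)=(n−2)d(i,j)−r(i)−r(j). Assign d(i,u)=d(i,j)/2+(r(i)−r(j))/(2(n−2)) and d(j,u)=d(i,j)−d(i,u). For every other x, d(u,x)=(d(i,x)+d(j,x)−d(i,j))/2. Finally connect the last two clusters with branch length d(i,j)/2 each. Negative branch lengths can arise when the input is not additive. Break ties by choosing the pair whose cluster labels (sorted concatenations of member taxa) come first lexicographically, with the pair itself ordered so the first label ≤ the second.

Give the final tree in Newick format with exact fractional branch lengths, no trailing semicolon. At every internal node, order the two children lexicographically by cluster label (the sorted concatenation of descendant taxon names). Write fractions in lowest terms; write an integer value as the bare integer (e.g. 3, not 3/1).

iteration 1: select N,R (d=3, Q=-162); attach at lengths (-11/5, 26/5); label the merged cluster NR
  updated: d(H,NR)=13, d(I,NR)=19, d(M,NR)=16, d(NR,Q)=43/2, d(NR,Y)=17/2
iteration 2: select NR,Y (d=17/2, Q=-265/2); attach at lengths (47/16, 89/16); label the merged cluster NRY
  updated: d(H,NRY)=19/4, d(I,NRY)=79/4, d(M,NRY)=75/4, d(NRY,Q)=29/2
iteration 3: select I,M (d=27, Q=-197/2); attach at lengths (83/6, 79/6); label the merged cluster IM
  updated: d(H,IM)=3, d(IM,NRY)=23/4, d(IM,Q)=27/2
iteration 4: select H,IM (d=3, Q=-36); attach at lengths (7/8, 17/8); label the merged cluster HIM
  updated: d(HIM,NRY)=15/4, d(HIM,Q)=45/4
iteration 5: select HIM,NRY (d=15/4, Q=-59/2); attach at lengths (1/4, 7/2); label the merged cluster HIMNRY
  updated: d(HIMNRY,Q)=11
iteration 6: select HIMNRY,Q (d=11); attach at lengths (11/2, 11/2); label the merged cluster HIMNQRY
final tree: (((H:7/8,(I:83/6,M:79/6):17/8):1/4,((N:-11/5,R:26/5):47/16,Y:89/16):7/2):11/2,Q:11/2)
total length: 225/4

(((H:7/8,(I:83/6,M:79/6):17/8):1/4,((N:-11/5,R:26/5):47/16,Y:89/16):7/2):11/2,Q:11/2)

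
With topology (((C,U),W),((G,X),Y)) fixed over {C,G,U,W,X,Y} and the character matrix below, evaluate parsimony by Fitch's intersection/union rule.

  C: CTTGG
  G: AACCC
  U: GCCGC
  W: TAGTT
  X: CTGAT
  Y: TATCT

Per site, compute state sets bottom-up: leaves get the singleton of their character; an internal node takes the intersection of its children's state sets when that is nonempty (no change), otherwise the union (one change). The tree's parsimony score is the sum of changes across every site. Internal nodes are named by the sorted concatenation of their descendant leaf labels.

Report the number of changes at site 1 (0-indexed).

3

CU@0: {C} ∪ {G} = {C,G} (union, +1)
CUW@0: {C,G} ∪ {T} = {C,G,T} (union, +1)
GX@0: {A} ∪ {C} = {A,C} (union, +1)
GXY@0: {A,C} ∪ {T} = {A,C,T} (union, +1)
CGUWXY@0: {C,G,T} ∩ {A,C,T} = {C,T} (intersection, +0)
CU@1: {T} ∪ {C} = {C,T} (union, +1)
CUW@1: {C,T} ∪ {A} = {A,C,T} (union, +1)
GX@1: {A} ∪ {T} = {A,T} (union, +1)
GXY@1: {A,T} ∩ {A} = {A} (intersection, +0)
CGUWXY@1: {A,C,T} ∩ {A} = {A} (intersection, +0)
CU@2: {T} ∪ {C} = {C,T} (union, +1)
CUW@2: {C,T} ∪ {G} = {C,G,T} (union, +1)
GX@2: {C} ∪ {G} = {C,G} (union, +1)
GXY@2: {C,G} ∪ {T} = {C,G,T} (union, +1)
CGUWXY@2: {C,G,T} ∩ {C,G,T} = {C,G,T} (intersection, +0)
CU@3: {G} ∩ {G} = {G} (intersection, +0)
CUW@3: {G} ∪ {T} = {G,T} (union, +1)
GX@3: {C} ∪ {A} = {A,C} (union, +1)
GXY@3: {A,C} ∩ {C} = {C} (intersection, +0)
CGUWXY@3: {G,T} ∪ {C} = {C,G,T} (union, +1)
CU@4: {G} ∪ {C} = {C,G} (union, +1)
CUW@4: {C,G} ∪ {T} = {C,G,T} (union, +1)
GX@4: {C} ∪ {T} = {C,T} (union, +1)
GXY@4: {C,T} ∩ {T} = {T} (intersection, +0)
CGUWXY@4: {C,G,T} ∩ {T} = {T} (intersection, +0)
per-site changes: [4, 3, 4, 3, 3]; total = 17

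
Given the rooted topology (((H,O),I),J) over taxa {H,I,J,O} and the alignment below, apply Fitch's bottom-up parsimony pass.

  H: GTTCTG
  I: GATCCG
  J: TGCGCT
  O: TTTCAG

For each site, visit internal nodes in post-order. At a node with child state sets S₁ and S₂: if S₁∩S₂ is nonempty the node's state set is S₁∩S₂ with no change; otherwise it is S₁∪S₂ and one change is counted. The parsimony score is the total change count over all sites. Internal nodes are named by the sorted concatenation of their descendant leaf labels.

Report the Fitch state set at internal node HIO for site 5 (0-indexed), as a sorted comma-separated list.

G

[col 0] HO: children H:{G}, O:{T} ∪→ {G,T}; cost 1
[col 0] HIO: children HO:{G,T}, I:{G} ∩→ {G}; cost 0
[col 0] HIJO: children HIO:{G}, J:{T} ∪→ {G,T}; cost 1
[col 1] HO: children H:{T}, O:{T} ∩→ {T}; cost 0
[col 1] HIO: children HO:{T}, I:{A} ∪→ {A,T}; cost 1
[col 1] HIJO: children HIO:{A,T}, J:{G} ∪→ {A,G,T}; cost 1
[col 2] HO: children H:{T}, O:{T} ∩→ {T}; cost 0
[col 2] HIO: children HO:{T}, I:{T} ∩→ {T}; cost 0
[col 2] HIJO: children HIO:{T}, J:{C} ∪→ {C,T}; cost 1
[col 3] HO: children H:{C}, O:{C} ∩→ {C}; cost 0
[col 3] HIO: children HO:{C}, I:{C} ∩→ {C}; cost 0
[col 3] HIJO: children HIO:{C}, J:{G} ∪→ {C,G}; cost 1
[col 4] HO: children H:{T}, O:{A} ∪→ {A,T}; cost 1
[col 4] HIO: children HO:{A,T}, I:{C} ∪→ {A,C,T}; cost 1
[col 4] HIJO: children HIO:{A,C,T}, J:{C} ∩→ {C}; cost 0
[col 5] HO: children H:{G}, O:{G} ∩→ {G}; cost 0
[col 5] HIO: children HO:{G}, I:{G} ∩→ {G}; cost 0
[col 5] HIJO: children HIO:{G}, J:{T} ∪→ {G,T}; cost 1
per-site changes: [2, 2, 1, 1, 2, 1]; total = 9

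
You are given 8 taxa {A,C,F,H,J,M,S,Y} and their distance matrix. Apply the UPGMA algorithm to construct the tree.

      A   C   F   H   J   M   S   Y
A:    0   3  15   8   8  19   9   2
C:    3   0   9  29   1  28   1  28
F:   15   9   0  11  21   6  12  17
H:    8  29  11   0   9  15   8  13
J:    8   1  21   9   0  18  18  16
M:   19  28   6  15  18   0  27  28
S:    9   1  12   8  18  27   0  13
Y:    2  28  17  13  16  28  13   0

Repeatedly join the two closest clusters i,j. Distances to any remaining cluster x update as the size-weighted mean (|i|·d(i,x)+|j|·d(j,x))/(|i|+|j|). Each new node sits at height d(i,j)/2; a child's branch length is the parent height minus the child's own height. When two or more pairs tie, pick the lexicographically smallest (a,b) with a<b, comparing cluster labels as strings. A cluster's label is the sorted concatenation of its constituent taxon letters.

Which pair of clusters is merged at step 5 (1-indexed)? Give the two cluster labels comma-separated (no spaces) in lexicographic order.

AY,HS

iteration 1: select C,J (d=1); attach at lengths (1/2, 1/2); label the merged cluster CJ
  updated: d(A,CJ)=11/2, d(CJ,F)=15, d(CJ,H)=19, d(CJ,M)=23, d(CJ,S)=19/2, d(CJ,Y)=22
iteration 2: select A,Y (d=2); attach at lengths (1, 1); label the merged cluster AY
  updated: d(AY,CJ)=55/4, d(AY,F)=16, d(AY,H)=21/2, d(AY,M)=47/2, d(AY,S)=11
iteration 3: select F,M (d=6); attach at lengths (3, 3); label the merged cluster FM
  updated: d(AY,FM)=79/4, d(CJ,FM)=19, d(FM,H)=13, d(FM,S)=39/2
iteration 4: select H,S (d=8); attach at lengths (4, 4); label the merged cluster HS
  updated: d(AY,HS)=43/4, d(CJ,HS)=57/4, d(FM,HS)=65/4
iteration 5: select AY,HS (d=43/4); attach at lengths (35/8, 11/8); label the merged cluster AHSY
  updated: d(AHSY,CJ)=14, d(AHSY,FM)=18
iteration 6: select AHSY,CJ (d=14); attach at lengths (13/8, 13/2); label the merged cluster ACHJSY
  updated: d(ACHJSY,FM)=55/3
iteration 7: select ACHJSY,FM (d=55/3); attach at lengths (13/6, 37/6); label the merged cluster ACFHJMSY
final tree: ((((A:1,Y:1):35/8,(H:4,S:4):11/8):13/8,(C:1/2,J:1/2):13/2):13/6,(F:3,M:3):37/6)
total length: 941/24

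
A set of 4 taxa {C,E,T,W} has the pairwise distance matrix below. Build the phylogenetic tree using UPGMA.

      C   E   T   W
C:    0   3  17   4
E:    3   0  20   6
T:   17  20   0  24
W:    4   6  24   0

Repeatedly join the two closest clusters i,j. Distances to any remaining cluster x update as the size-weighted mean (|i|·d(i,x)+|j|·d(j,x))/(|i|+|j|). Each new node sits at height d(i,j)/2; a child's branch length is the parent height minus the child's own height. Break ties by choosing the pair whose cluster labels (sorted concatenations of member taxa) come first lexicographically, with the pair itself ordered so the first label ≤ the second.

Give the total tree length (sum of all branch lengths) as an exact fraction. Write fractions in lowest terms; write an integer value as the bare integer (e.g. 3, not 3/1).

73/3

iteration 1: select C,E (d=3); attach at lengths (3/2, 3/2); label the merged cluster CE
  updated: d(CE,T)=37/2, d(CE,W)=5
iteration 2: select CE,W (d=5); attach at lengths (1, 5/2); label the merged cluster CEW
  updated: d(CEW,T)=61/3
iteration 3: select CEW,T (d=61/3); attach at lengths (23/3, 61/6); label the merged cluster CETW
final tree: (((C:3/2,E:3/2):1,W:5/2):23/3,T:61/6)
total length: 73/3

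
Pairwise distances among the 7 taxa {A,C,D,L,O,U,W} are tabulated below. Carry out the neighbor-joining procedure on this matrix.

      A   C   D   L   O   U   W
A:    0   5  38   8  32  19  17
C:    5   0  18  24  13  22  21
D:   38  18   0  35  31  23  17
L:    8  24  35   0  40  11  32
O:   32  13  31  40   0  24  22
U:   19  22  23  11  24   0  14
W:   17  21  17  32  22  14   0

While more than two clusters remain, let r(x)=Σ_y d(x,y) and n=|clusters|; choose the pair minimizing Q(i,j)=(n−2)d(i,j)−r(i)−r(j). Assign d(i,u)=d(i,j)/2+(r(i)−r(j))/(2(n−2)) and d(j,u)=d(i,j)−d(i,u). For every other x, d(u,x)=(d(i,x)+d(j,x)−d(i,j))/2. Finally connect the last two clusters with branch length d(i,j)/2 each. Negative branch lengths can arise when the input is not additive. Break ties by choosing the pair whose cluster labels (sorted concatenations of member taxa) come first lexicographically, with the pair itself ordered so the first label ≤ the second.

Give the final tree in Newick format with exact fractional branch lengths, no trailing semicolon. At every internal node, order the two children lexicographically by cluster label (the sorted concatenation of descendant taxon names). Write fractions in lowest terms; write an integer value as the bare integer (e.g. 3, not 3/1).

step 1: merge (A,L) at d=8, Q=-229; branch lengths A→9/10, L→71/10; new cluster AL
  updated: d(AL,C)=21/2, d(AL,D)=65/2, d(AL,O)=32, d(AL,U)=11, d(AL,W)=41/2
step 2: merge (AL,U) at d=11, Q=-313/2; branch lengths AL→113/16, U→63/16; new cluster ALU
  updated: d(ALU,C)=43/4, d(ALU,D)=89/4, d(ALU,O)=45/2, d(ALU,W)=47/4
step 3: merge (C,O) at d=13, Q=-449/4; branch lengths C→53/24, O→259/24; new cluster CO
  updated: d(ALU,CO)=81/8, d(CO,D)=18, d(CO,W)=15
step 4: merge (ALU,CO) at d=81/8, Q=-67; branch lengths ALU→85/16, CO→77/16; new cluster ACLOU
  updated: d(ACLOU,D)=241/16, d(ACLOU,W)=133/16
step 5: merge (ACLOU,D) at d=241/16, Q=-323/8; branch lengths ACLOU→51/16, D→95/8; new cluster ACDLOU
  updated: d(ACDLOU,W)=41/8
step 6: merge (ACDLOU,W) at d=41/8; branch lengths ACDLOU→41/16, W→41/16; new cluster ACDLOUW
final tree: (((((A:9/10,L:71/10):113/16,U:63/16):85/16,(C:53/24,O:259/24):77/16):51/16,D:95/8):41/16,W:41/16)
total length: 997/16

(((((A:9/10,L:71/10):113/16,U:63/16):85/16,(C:53/24,O:259/24):77/16):51/16,D:95/8):41/16,W:41/16)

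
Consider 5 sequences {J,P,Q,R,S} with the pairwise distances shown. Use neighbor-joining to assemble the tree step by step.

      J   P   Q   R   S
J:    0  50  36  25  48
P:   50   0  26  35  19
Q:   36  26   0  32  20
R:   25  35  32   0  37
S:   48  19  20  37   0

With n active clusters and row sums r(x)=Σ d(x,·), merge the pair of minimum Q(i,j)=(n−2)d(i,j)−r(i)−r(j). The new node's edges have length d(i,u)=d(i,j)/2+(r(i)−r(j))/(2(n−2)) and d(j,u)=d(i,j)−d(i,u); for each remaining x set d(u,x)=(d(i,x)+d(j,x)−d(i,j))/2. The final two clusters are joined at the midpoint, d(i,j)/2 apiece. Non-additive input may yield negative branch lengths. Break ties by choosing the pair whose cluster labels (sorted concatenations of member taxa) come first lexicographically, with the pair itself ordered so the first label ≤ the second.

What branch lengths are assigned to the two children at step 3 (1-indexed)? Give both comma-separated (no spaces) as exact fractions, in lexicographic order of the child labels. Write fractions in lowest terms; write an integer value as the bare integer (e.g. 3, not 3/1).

step 1: merge (J,R) at d=25, Q=-213; branch lengths J→35/2, R→15/2; new cluster JR
  updated: d(JR,P)=30, d(JR,Q)=43/2, d(JR,S)=30
step 2: merge (JR,Q) at d=43/2, Q=-106; branch lengths JR→57/4, Q→29/4; new cluster JQR
  updated: d(JQR,P)=69/4, d(JQR,S)=57/4
step 3: merge (JQR,P) at d=69/4, Q=-101/2; branch lengths JQR→25/4, P→11; new cluster JPQR
  updated: d(JPQR,S)=8
step 4: merge (JPQR,S) at d=8; branch lengths JPQR→4, S→4; new cluster JPQRS
final tree: ((((J:35/2,R:15/2):57/4,Q:29/4):25/4,P:11):4,S:4)
total length: 287/4

25/4,11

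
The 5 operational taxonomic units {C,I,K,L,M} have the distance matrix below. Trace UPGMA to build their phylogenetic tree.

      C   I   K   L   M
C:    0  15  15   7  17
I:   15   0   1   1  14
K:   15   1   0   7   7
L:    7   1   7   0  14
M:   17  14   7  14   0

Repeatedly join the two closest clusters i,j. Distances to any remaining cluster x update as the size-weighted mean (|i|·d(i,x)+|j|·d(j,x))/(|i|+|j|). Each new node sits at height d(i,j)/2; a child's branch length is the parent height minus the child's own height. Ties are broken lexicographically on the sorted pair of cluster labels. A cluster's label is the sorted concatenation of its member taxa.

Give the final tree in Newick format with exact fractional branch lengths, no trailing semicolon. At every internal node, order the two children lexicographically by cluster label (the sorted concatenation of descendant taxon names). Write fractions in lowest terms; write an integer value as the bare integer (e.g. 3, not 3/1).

step 1: merge (I,K) at d=1; branch lengths I→1/2, K→1/2; new cluster IK
  updated: d(C,IK)=15, d(IK,L)=4, d(IK,M)=21/2
step 2: merge (IK,L) at d=4; branch lengths IK→3/2, L→2; new cluster IKL
  updated: d(C,IKL)=37/3, d(IKL,M)=35/3
step 3: merge (IKL,M) at d=35/3; branch lengths IKL→23/6, M→35/6; new cluster IKLM
  updated: d(C,IKLM)=27/2
step 4: merge (C,IKLM) at d=27/2; branch lengths C→27/4, IKLM→11/12; new cluster CIKLM
final tree: (C:27/4,(((I:1/2,K:1/2):3/2,L:2):23/6,M:35/6):11/12)
total length: 131/6

(C:27/4,(((I:1/2,K:1/2):3/2,L:2):23/6,M:35/6):11/12)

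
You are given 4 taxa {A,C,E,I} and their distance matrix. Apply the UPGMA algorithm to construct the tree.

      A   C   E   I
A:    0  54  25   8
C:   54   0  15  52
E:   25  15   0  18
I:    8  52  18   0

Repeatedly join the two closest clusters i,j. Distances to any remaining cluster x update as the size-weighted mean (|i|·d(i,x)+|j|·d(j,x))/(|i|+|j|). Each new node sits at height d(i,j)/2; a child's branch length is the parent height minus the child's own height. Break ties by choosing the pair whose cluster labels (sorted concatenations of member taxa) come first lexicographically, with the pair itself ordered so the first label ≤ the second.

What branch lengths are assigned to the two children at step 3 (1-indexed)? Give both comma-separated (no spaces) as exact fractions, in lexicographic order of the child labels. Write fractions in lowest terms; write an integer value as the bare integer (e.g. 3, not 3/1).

117/8,89/8

1. join A+I (d=8) ⇒ AI; edges |A|=4, |I|=4
  updated: d(AI,C)=53, d(AI,E)=43/2
2. join C+E (d=15) ⇒ CE; edges |C|=15/2, |E|=15/2
  updated: d(AI,CE)=149/4
3. join AI+CE (d=149/4) ⇒ ACEI; edges |AI|=117/8, |CE|=89/8
final tree: ((A:4,I:4):117/8,(C:15/2,E:15/2):89/8)
total length: 195/4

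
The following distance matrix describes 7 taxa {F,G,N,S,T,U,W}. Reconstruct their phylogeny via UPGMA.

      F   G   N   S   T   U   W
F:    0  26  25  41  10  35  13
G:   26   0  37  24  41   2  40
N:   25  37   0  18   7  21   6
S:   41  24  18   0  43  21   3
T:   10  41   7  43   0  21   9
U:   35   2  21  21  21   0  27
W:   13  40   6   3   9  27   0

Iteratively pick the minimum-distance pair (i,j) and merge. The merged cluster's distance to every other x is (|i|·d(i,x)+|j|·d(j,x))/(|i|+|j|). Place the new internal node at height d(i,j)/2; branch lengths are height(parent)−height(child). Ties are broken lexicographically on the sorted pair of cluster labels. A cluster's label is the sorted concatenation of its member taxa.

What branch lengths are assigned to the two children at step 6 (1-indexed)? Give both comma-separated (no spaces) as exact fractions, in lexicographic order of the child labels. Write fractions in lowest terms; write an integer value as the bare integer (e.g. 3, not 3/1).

229/60,273/20

iteration 1: select G,U (d=2); attach at lengths (1, 1); label the merged cluster GU
  updated: d(F,GU)=61/2, d(GU,N)=29, d(GU,S)=45/2, d(GU,T)=31, d(GU,W)=67/2
iteration 2: select S,W (d=3); attach at lengths (3/2, 3/2); label the merged cluster SW
  updated: d(F,SW)=27, d(GU,SW)=28, d(N,SW)=12, d(SW,T)=26
iteration 3: select N,T (d=7); attach at lengths (7/2, 7/2); label the merged cluster NT
  updated: d(F,NT)=35/2, d(GU,NT)=30, d(NT,SW)=19
iteration 4: select F,NT (d=35/2); attach at lengths (35/4, 21/4); label the merged cluster FNT
  updated: d(FNT,GU)=181/6, d(FNT,SW)=65/3
iteration 5: select FNT,SW (d=65/3); attach at lengths (25/12, 28/3); label the merged cluster FNSTW
  updated: d(FNSTW,GU)=293/10
iteration 6: select FNSTW,GU (d=293/10); attach at lengths (229/60, 273/20); label the merged cluster FGNSTUW
final tree: (((F:35/4,(N:7/2,T:7/2):21/4):25/12,(S:3/2,W:3/2):28/3):229/60,(G:1,U:1):273/20)
total length: 3293/60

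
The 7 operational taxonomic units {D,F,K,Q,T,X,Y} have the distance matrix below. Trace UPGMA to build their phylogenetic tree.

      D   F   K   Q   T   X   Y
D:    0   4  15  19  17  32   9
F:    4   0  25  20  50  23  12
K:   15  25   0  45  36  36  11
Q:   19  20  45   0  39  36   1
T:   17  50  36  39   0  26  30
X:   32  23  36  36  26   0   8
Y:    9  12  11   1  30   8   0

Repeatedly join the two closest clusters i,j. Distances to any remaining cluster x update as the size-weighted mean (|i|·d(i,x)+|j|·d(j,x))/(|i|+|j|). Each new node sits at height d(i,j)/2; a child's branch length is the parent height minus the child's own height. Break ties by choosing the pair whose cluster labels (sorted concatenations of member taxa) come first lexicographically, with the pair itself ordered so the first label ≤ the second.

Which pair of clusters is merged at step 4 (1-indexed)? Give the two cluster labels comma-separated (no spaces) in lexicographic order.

DFQY,K

1. join Q+Y (d=1) ⇒ QY; edges |Q|=1/2, |Y|=1/2
  updated: d(D,QY)=14, d(F,QY)=16, d(K,QY)=28, d(QY,T)=69/2, d(QY,X)=22
2. join D+F (d=4) ⇒ DF; edges |D|=2, |F|=2
  updated: d(DF,K)=20, d(DF,QY)=15, d(DF,T)=67/2, d(DF,X)=55/2
3. join DF+QY (d=15) ⇒ DFQY; edges |DF|=11/2, |QY|=7
  updated: d(DFQY,K)=24, d(DFQY,T)=34, d(DFQY,X)=99/4
4. join DFQY+K (d=24) ⇒ DFKQY; edges |DFQY|=9/2, |K|=12
  updated: d(DFKQY,T)=172/5, d(DFKQY,X)=27
5. join T+X (d=26) ⇒ TX; edges |T|=13, |X|=13
  updated: d(DFKQY,TX)=307/10
6. join DFKQY+TX (d=307/10) ⇒ DFKQTXY; edges |DFKQY|=67/20, |TX|=47/20
final tree: ((((D:2,F:2):11/2,(Q:1/2,Y:1/2):7):9/2,K:12):67/20,(T:13,X:13):47/20)
total length: 657/10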